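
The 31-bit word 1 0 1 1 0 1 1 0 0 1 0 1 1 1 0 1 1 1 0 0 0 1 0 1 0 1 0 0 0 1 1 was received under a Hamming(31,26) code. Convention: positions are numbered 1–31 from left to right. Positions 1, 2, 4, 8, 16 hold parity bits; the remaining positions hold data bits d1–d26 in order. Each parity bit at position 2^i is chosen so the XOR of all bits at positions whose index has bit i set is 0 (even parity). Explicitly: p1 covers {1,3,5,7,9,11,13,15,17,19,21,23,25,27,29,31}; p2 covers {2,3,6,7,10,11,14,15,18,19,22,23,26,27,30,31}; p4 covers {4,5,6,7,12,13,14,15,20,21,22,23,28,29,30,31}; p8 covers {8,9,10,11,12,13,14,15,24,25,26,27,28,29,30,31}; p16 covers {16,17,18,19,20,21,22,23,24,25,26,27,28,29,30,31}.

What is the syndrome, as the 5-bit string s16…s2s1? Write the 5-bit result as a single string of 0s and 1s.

00100

s1 (pos 1,3,5,7,9,11,13,15,17,19,21,23,25,27,29,31): 1⊕1⊕0⊕1⊕0⊕0⊕1⊕0⊕1⊕0⊕0⊕0⊕0⊕0⊕0⊕1 = 0
s2 (pos 2,3,6,7,10,11,14,15,18,19,22,23,26,27,30,31): 0⊕1⊕1⊕1⊕1⊕0⊕1⊕0⊕1⊕0⊕1⊕0⊕1⊕0⊕1⊕1 = 0
s4 (pos 4,5,6,7,12,13,14,15,20,21,22,23,28,29,30,31): 1⊕0⊕1⊕1⊕1⊕1⊕1⊕0⊕0⊕0⊕1⊕0⊕0⊕0⊕1⊕1 = 1
s8 (pos 8,9,10,11,12,13,14,15,24,25,26,27,28,29,30,31): 0⊕0⊕1⊕0⊕1⊕1⊕1⊕0⊕1⊕0⊕1⊕0⊕0⊕0⊕1⊕1 = 0
s16 (pos 16,17,18,19,20,21,22,23,24,25,26,27,28,29,30,31): 1⊕1⊕1⊕0⊕0⊕0⊕1⊕0⊕1⊕0⊕1⊕0⊕0⊕0⊕1⊕1 = 0
Syndrome s16…s1 = 00100 → error at position 4.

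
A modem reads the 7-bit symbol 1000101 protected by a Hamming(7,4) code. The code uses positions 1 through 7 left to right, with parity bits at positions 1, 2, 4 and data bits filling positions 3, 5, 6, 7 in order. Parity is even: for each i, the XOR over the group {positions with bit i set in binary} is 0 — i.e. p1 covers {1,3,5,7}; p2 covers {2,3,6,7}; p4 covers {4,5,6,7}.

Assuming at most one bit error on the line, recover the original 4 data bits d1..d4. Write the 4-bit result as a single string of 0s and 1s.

s1 (pos 1,3,5,7): 1⊕0⊕1⊕1 = 1
s2 (pos 2,3,6,7): 0⊕0⊕0⊕1 = 1
s4 (pos 4,5,6,7): 0⊕1⊕0⊕1 = 0
Syndrome s4…s1 = 011 → error at position 3.
Flip position 3: 1000101 → 1010101
Read data bits from positions 3,5,6,7: 1101

1101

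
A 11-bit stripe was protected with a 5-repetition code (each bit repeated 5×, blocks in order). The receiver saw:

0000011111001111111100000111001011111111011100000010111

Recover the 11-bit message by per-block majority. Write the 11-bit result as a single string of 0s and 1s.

01110111101

Block 1 (00000): 0 ones → 0
Block 2 (11111): 5 ones → 1
Block 3 (00111): 3 ones → 1
Block 4 (11111): 5 ones → 1
Block 5 (00000): 0 ones → 0
Block 6 (11100): 3 ones → 1
Block 7 (10111): 4 ones → 1
Block 8 (11111): 5 ones → 1
Block 9 (01110): 3 ones → 1
Block 10 (00000): 0 ones → 0
Block 11 (10111): 4 ones → 1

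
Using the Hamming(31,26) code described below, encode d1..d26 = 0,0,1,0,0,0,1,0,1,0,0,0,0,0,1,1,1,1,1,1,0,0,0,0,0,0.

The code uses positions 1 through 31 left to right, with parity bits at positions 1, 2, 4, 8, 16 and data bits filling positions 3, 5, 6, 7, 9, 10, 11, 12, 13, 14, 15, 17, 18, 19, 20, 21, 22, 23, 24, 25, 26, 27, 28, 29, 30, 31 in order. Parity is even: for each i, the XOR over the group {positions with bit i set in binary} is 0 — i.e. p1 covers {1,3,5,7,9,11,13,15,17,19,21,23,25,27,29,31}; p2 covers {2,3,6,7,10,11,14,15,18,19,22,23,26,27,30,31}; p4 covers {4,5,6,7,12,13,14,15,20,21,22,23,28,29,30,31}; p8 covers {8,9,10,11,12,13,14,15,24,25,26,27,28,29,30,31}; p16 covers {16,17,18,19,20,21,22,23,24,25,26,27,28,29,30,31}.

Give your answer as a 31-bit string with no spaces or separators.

Place data at non-parity positions: p1 p2 0 p4 0 1 0 p8 0 0 1 0 1 0 0 p16 0 0 0 1 1 1 1 1 1 0 0 0 0 0 0
p1 (pos 1,3,5,7,9,11,13,15,17,19,21,23,25,27,29,31): XOR of data positions = 0⊕0⊕0⊕0⊕1⊕1⊕0⊕0⊕0⊕1⊕1⊕1⊕0⊕0⊕0 = 1
p2 (pos 2,3,6,7,10,11,14,15,18,19,22,23,26,27,30,31): XOR of data positions = 0⊕1⊕0⊕0⊕1⊕0⊕0⊕0⊕0⊕1⊕1⊕0⊕0⊕0⊕0 = 0
p4 (pos 4,5,6,7,12,13,14,15,20,21,22,23,28,29,30,31): XOR of data positions = 0⊕1⊕0⊕0⊕1⊕0⊕0⊕1⊕1⊕1⊕1⊕0⊕0⊕0⊕0 = 0
p8 (pos 8,9,10,11,12,13,14,15,24,25,26,27,28,29,30,31): XOR of data positions = 0⊕0⊕1⊕0⊕1⊕0⊕0⊕1⊕1⊕0⊕0⊕0⊕0⊕0⊕0 = 0
p16 (pos 16,17,18,19,20,21,22,23,24,25,26,27,28,29,30,31): XOR of data positions = 0⊕0⊕0⊕1⊕1⊕1⊕1⊕1⊕1⊕0⊕0⊕0⊕0⊕0⊕0 = 0
Codeword: 1000010000101000000111111000000

1000010000101000000111111000000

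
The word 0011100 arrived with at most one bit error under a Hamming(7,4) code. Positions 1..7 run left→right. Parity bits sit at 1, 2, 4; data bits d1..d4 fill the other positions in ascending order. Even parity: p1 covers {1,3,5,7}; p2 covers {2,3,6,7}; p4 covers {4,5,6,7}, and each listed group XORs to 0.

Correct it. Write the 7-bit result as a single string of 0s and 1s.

0111100

s1 (pos 1,3,5,7): 0⊕1⊕1⊕0 = 0
s2 (pos 2,3,6,7): 0⊕1⊕0⊕0 = 1
s4 (pos 4,5,6,7): 1⊕1⊕0⊕0 = 0
Syndrome s4…s1 = 010 → error at position 2.
Flip position 2: 0011100 → 0111100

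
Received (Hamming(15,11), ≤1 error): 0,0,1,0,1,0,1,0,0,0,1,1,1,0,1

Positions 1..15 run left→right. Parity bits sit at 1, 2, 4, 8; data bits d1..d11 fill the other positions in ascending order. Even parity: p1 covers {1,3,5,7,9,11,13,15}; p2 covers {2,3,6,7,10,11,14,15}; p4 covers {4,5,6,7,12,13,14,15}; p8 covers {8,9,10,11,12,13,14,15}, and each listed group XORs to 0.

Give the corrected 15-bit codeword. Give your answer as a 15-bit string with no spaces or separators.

s1 (pos 1,3,5,7,9,11,13,15): 0⊕1⊕1⊕1⊕0⊕1⊕1⊕1 = 0
s2 (pos 2,3,6,7,10,11,14,15): 0⊕1⊕0⊕1⊕0⊕1⊕0⊕1 = 0
s4 (pos 4,5,6,7,12,13,14,15): 0⊕1⊕0⊕1⊕1⊕1⊕0⊕1 = 1
s8 (pos 8,9,10,11,12,13,14,15): 0⊕0⊕0⊕1⊕1⊕1⊕0⊕1 = 0
Syndrome s8…s1 = 0100 → error at position 4.
Flip position 4: 001010100011101 → 001110100011101

001110100011101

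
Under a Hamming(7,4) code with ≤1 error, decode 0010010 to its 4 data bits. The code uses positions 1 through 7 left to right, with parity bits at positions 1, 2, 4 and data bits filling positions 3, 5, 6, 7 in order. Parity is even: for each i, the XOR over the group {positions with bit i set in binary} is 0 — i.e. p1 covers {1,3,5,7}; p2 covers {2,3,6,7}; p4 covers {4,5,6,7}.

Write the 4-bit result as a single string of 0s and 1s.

1110

s1 (pos 1,3,5,7): 0⊕1⊕0⊕0 = 1
s2 (pos 2,3,6,7): 0⊕1⊕1⊕0 = 0
s4 (pos 4,5,6,7): 0⊕0⊕1⊕0 = 1
Syndrome s4…s1 = 101 → error at position 5.
Flip position 5: 0010010 → 0010110
Read data bits from positions 3,5,6,7: 1110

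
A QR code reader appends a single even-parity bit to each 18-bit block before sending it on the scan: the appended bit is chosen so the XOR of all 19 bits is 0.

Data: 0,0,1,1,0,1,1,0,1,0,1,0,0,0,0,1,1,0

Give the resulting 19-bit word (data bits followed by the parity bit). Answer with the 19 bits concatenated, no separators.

XOR of the 18 data bits: 0⊕0⊕1⊕1⊕0⊕1⊕1⊕0⊕1⊕0⊕1⊕0⊕0⊕0⊕0⊕1⊕1⊕0 = 0
Parity bit = 0 (so all 19 bits XOR to 0).

0011011010100001100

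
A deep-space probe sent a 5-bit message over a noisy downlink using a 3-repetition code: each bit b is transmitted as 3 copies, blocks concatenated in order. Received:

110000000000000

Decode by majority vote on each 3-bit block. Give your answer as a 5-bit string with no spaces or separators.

Block 1 (110): 2 ones → 1
Block 2 (000): 0 ones → 0
Block 3 (000): 0 ones → 0
Block 4 (000): 0 ones → 0
Block 5 (000): 0 ones → 0

10000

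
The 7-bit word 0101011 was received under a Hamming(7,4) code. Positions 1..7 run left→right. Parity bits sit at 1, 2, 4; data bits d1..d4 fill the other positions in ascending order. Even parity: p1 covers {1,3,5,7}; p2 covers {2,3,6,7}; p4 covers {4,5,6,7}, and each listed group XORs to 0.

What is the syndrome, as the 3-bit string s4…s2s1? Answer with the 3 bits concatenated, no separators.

s1 (pos 1,3,5,7): 0⊕0⊕0⊕1 = 1
s2 (pos 2,3,6,7): 1⊕0⊕1⊕1 = 1
s4 (pos 4,5,6,7): 1⊕0⊕1⊕1 = 1
Syndrome s4…s1 = 111 → error at position 7.

111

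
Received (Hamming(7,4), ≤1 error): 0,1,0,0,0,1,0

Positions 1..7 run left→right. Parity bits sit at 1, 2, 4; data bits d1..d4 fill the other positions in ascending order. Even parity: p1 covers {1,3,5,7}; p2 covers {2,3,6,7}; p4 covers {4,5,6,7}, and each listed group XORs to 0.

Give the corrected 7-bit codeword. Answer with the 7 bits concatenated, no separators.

s1 (pos 1,3,5,7): 0⊕0⊕0⊕0 = 0
s2 (pos 2,3,6,7): 1⊕0⊕1⊕0 = 0
s4 (pos 4,5,6,7): 0⊕0⊕1⊕0 = 1
Syndrome s4…s1 = 100 → error at position 4.
Flip position 4: 0100010 → 0101010

0101010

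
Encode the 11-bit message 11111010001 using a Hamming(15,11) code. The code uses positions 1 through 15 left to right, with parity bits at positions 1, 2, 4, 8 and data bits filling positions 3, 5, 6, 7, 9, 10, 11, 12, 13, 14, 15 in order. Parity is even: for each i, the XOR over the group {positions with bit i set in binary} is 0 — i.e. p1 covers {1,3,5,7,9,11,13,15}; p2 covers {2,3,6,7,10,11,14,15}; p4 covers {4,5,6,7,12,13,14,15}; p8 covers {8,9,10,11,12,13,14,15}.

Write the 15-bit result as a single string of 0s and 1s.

011011111010001

Place data at non-parity positions: p1 p2 1 p4 1 1 1 p8 1 0 1 0 0 0 1
p1 (pos 1,3,5,7,9,11,13,15): XOR of data positions = 1⊕1⊕1⊕1⊕1⊕0⊕1 = 0
p2 (pos 2,3,6,7,10,11,14,15): XOR of data positions = 1⊕1⊕1⊕0⊕1⊕0⊕1 = 1
p4 (pos 4,5,6,7,12,13,14,15): XOR of data positions = 1⊕1⊕1⊕0⊕0⊕0⊕1 = 0
p8 (pos 8,9,10,11,12,13,14,15): XOR of data positions = 1⊕0⊕1⊕0⊕0⊕0⊕1 = 1
Codeword: 011011111010001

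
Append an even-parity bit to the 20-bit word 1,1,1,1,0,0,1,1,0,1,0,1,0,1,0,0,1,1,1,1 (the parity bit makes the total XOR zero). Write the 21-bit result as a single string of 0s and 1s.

111100110101010011111

XOR of the 20 data bits: 1⊕1⊕1⊕1⊕0⊕0⊕1⊕1⊕0⊕1⊕0⊕1⊕0⊕1⊕0⊕0⊕1⊕1⊕1⊕1 = 1
Parity bit = 1 (so all 21 bits XOR to 0).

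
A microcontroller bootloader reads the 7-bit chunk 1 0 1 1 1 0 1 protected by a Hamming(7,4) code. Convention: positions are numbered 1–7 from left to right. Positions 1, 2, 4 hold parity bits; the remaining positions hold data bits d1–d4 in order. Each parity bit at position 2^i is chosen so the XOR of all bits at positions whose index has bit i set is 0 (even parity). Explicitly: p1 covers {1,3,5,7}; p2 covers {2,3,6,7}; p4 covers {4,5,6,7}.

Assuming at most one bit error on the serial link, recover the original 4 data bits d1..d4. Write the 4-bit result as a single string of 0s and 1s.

1101

s1 (pos 1,3,5,7): 1⊕1⊕1⊕1 = 0
s2 (pos 2,3,6,7): 0⊕1⊕0⊕1 = 0
s4 (pos 4,5,6,7): 1⊕1⊕0⊕1 = 1
Syndrome s4…s1 = 100 → error at position 4.
Flip position 4: 1011101 → 1010101
Read data bits from positions 3,5,6,7: 1101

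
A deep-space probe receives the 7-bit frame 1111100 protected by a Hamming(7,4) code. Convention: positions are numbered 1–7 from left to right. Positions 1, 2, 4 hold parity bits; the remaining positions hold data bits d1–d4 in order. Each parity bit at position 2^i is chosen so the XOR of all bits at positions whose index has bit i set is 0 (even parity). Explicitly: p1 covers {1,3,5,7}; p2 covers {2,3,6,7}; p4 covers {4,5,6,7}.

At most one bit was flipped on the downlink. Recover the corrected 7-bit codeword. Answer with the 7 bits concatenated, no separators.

0111100

s1 (pos 1,3,5,7): 1⊕1⊕1⊕0 = 1
s2 (pos 2,3,6,7): 1⊕1⊕0⊕0 = 0
s4 (pos 4,5,6,7): 1⊕1⊕0⊕0 = 0
Syndrome s4…s1 = 001 → error at position 1.
Flip position 1: 1111100 → 0111100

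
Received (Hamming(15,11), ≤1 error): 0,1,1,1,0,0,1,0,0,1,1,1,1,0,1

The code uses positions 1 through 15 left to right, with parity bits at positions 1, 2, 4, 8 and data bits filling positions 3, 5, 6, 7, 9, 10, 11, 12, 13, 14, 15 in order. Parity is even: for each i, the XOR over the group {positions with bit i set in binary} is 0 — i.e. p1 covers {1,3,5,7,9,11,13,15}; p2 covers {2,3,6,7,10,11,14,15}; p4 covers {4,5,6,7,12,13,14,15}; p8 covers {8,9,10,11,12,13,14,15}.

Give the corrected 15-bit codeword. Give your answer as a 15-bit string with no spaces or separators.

011100100111001

s1 (pos 1,3,5,7,9,11,13,15): 0⊕1⊕0⊕1⊕0⊕1⊕1⊕1 = 1
s2 (pos 2,3,6,7,10,11,14,15): 1⊕1⊕0⊕1⊕1⊕1⊕0⊕1 = 0
s4 (pos 4,5,6,7,12,13,14,15): 1⊕0⊕0⊕1⊕1⊕1⊕0⊕1 = 1
s8 (pos 8,9,10,11,12,13,14,15): 0⊕0⊕1⊕1⊕1⊕1⊕0⊕1 = 1
Syndrome s8…s1 = 1101 → error at position 13.
Flip position 13: 011100100111101 → 011100100111001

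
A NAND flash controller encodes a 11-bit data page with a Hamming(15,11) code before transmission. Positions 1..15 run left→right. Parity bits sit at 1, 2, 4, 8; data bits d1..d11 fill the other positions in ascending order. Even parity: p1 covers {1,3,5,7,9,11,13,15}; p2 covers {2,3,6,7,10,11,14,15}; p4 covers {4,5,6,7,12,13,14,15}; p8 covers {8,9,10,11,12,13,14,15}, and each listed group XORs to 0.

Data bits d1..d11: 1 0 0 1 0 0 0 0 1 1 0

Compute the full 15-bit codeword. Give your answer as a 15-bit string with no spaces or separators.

111100100000110

Place data at non-parity positions: p1 p2 1 p4 0 0 1 p8 0 0 0 0 1 1 0
p1 (pos 1,3,5,7,9,11,13,15): XOR of data positions = 1⊕0⊕1⊕0⊕0⊕1⊕0 = 1
p2 (pos 2,3,6,7,10,11,14,15): XOR of data positions = 1⊕0⊕1⊕0⊕0⊕1⊕0 = 1
p4 (pos 4,5,6,7,12,13,14,15): XOR of data positions = 0⊕0⊕1⊕0⊕1⊕1⊕0 = 1
p8 (pos 8,9,10,11,12,13,14,15): XOR of data positions = 0⊕0⊕0⊕0⊕1⊕1⊕0 = 0
Codeword: 111100100000110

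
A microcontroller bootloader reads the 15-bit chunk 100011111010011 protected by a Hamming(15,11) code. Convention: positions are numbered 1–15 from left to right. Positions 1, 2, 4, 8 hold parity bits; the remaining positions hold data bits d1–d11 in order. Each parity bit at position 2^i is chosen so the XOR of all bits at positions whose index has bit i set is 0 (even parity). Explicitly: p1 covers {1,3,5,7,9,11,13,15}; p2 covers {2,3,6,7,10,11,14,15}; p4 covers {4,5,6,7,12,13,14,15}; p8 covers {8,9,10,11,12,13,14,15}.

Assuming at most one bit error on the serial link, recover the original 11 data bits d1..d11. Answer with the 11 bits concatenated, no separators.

01111010001

s1 (pos 1,3,5,7,9,11,13,15): 1⊕0⊕1⊕1⊕1⊕1⊕0⊕1 = 0
s2 (pos 2,3,6,7,10,11,14,15): 0⊕0⊕1⊕1⊕0⊕1⊕1⊕1 = 1
s4 (pos 4,5,6,7,12,13,14,15): 0⊕1⊕1⊕1⊕0⊕0⊕1⊕1 = 1
s8 (pos 8,9,10,11,12,13,14,15): 1⊕1⊕0⊕1⊕0⊕0⊕1⊕1 = 1
Syndrome s8…s1 = 1110 → error at position 14.
Flip position 14: 100011111010011 → 100011111010001
Read data bits from positions 3,5,6,7,9,10,11,12,13,14,15: 01111010001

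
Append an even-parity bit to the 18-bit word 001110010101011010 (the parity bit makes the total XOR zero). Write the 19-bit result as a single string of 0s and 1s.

XOR of the 18 data bits: 0⊕0⊕1⊕1⊕1⊕0⊕0⊕1⊕0⊕1⊕0⊕1⊕0⊕1⊕1⊕0⊕1⊕0 = 1
Parity bit = 1 (so all 19 bits XOR to 0).

0011100101010110101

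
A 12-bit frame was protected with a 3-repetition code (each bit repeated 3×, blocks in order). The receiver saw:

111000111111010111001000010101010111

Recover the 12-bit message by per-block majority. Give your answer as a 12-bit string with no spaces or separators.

Block 1 (111): 3 ones → 1
Block 2 (000): 0 ones → 0
Block 3 (111): 3 ones → 1
Block 4 (111): 3 ones → 1
Block 5 (010): 1 one → 0
Block 6 (111): 3 ones → 1
Block 7 (001): 1 one → 0
Block 8 (000): 0 ones → 0
Block 9 (010): 1 one → 0
Block 10 (101): 2 ones → 1
Block 11 (010): 1 one → 0
Block 12 (111): 3 ones → 1

101101000101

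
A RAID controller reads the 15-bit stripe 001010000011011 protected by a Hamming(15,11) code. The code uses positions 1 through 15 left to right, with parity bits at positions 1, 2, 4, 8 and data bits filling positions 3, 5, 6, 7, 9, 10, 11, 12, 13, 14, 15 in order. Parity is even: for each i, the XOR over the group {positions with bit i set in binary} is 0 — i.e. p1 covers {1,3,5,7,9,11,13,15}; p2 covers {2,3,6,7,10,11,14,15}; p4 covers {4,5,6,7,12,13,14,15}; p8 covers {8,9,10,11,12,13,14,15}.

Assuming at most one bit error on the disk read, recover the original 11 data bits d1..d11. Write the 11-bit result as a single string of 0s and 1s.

11000011011

s1 (pos 1,3,5,7,9,11,13,15): 0⊕1⊕1⊕0⊕0⊕1⊕0⊕1 = 0
s2 (pos 2,3,6,7,10,11,14,15): 0⊕1⊕0⊕0⊕0⊕1⊕1⊕1 = 0
s4 (pos 4,5,6,7,12,13,14,15): 0⊕1⊕0⊕0⊕1⊕0⊕1⊕1 = 0
s8 (pos 8,9,10,11,12,13,14,15): 0⊕0⊕0⊕1⊕1⊕0⊕1⊕1 = 0
Syndrome s8…s1 = 0000 → no error.
Read data bits from positions 3,5,6,7,9,10,11,12,13,14,15: 11000011011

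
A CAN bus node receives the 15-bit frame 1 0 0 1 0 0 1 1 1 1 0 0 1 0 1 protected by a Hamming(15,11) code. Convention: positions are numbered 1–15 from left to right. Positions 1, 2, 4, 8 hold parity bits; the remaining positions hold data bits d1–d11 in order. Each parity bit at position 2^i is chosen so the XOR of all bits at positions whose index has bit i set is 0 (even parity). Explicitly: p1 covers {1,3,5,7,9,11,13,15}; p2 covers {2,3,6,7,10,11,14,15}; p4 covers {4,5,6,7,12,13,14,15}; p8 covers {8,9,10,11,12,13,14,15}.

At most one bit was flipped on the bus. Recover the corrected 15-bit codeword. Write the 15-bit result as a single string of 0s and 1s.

100100111110101

s1 (pos 1,3,5,7,9,11,13,15): 1⊕0⊕0⊕1⊕1⊕0⊕1⊕1 = 1
s2 (pos 2,3,6,7,10,11,14,15): 0⊕0⊕0⊕1⊕1⊕0⊕0⊕1 = 1
s4 (pos 4,5,6,7,12,13,14,15): 1⊕0⊕0⊕1⊕0⊕1⊕0⊕1 = 0
s8 (pos 8,9,10,11,12,13,14,15): 1⊕1⊕1⊕0⊕0⊕1⊕0⊕1 = 1
Syndrome s8…s1 = 1011 → error at position 11.
Flip position 11: 100100111100101 → 100100111110101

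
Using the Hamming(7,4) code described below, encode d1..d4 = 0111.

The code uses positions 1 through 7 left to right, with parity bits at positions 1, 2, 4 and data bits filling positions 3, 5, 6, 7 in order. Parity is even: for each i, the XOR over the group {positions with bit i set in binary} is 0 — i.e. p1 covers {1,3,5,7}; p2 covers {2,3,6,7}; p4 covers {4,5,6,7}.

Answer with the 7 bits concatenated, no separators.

Place data at non-parity positions: p1 p2 0 p4 1 1 1
p1 (pos 1,3,5,7): XOR of data positions = 0⊕1⊕1 = 0
p2 (pos 2,3,6,7): XOR of data positions = 0⊕1⊕1 = 0
p4 (pos 4,5,6,7): XOR of data positions = 1⊕1⊕1 = 1
Codeword: 0001111

0001111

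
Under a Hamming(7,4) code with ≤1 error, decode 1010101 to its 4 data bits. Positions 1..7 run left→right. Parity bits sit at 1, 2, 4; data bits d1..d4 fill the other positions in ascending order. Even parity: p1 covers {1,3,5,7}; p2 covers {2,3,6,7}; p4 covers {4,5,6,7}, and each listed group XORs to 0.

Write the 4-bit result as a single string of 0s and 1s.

s1 (pos 1,3,5,7): 1⊕1⊕1⊕1 = 0
s2 (pos 2,3,6,7): 0⊕1⊕0⊕1 = 0
s4 (pos 4,5,6,7): 0⊕1⊕0⊕1 = 0
Syndrome s4…s1 = 000 → no error.
Read data bits from positions 3,5,6,7: 1101

1101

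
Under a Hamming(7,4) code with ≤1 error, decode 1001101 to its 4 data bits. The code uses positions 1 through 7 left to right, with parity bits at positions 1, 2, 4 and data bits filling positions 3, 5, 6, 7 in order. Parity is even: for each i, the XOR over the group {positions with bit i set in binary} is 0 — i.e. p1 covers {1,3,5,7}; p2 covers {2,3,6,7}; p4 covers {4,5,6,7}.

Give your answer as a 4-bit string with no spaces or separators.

s1 (pos 1,3,5,7): 1⊕0⊕1⊕1 = 1
s2 (pos 2,3,6,7): 0⊕0⊕0⊕1 = 1
s4 (pos 4,5,6,7): 1⊕1⊕0⊕1 = 1
Syndrome s4…s1 = 111 → error at position 7.
Flip position 7: 1001101 → 1001100
Read data bits from positions 3,5,6,7: 0100

0100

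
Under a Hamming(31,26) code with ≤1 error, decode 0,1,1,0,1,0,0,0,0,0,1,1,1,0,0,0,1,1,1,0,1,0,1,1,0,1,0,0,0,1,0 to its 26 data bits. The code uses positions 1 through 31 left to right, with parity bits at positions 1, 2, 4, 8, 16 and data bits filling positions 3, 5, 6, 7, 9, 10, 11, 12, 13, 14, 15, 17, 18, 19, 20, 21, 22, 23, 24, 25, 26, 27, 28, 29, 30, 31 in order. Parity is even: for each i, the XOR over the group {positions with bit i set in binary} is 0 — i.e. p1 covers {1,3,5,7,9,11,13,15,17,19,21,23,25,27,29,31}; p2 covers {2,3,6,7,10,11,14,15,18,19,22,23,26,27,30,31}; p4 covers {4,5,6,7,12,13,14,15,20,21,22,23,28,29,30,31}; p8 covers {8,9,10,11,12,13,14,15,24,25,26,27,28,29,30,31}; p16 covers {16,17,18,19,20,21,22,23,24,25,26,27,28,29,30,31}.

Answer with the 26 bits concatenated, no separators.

s1 (pos 1,3,5,7,9,11,13,15,17,19,21,23,25,27,29,31): 0⊕1⊕1⊕0⊕0⊕1⊕1⊕0⊕1⊕1⊕1⊕1⊕0⊕0⊕0⊕0 = 0
s2 (pos 2,3,6,7,10,11,14,15,18,19,22,23,26,27,30,31): 1⊕1⊕0⊕0⊕0⊕1⊕0⊕0⊕1⊕1⊕0⊕1⊕1⊕0⊕1⊕0 = 0
s4 (pos 4,5,6,7,12,13,14,15,20,21,22,23,28,29,30,31): 0⊕1⊕0⊕0⊕1⊕1⊕0⊕0⊕0⊕1⊕0⊕1⊕0⊕0⊕1⊕0 = 0
s8 (pos 8,9,10,11,12,13,14,15,24,25,26,27,28,29,30,31): 0⊕0⊕0⊕1⊕1⊕1⊕0⊕0⊕1⊕0⊕1⊕0⊕0⊕0⊕1⊕0 = 0
s16 (pos 16,17,18,19,20,21,22,23,24,25,26,27,28,29,30,31): 0⊕1⊕1⊕1⊕0⊕1⊕0⊕1⊕1⊕0⊕1⊕0⊕0⊕0⊕1⊕0 = 0
Syndrome s16…s1 = 00000 → no error.
Read data bits from positions 3,5,6,7,9,10,11,12,13,14,15,17,18,19,20,21,22,23,24,25,26,27,28,29,30,31: 11000011100111010110100010

11000011100111010110100010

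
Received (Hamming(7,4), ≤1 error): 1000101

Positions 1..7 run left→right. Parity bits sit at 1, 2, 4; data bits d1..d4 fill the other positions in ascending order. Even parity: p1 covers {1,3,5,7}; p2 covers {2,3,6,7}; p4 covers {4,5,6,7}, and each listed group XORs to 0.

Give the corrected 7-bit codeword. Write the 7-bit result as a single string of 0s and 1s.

1010101

s1 (pos 1,3,5,7): 1⊕0⊕1⊕1 = 1
s2 (pos 2,3,6,7): 0⊕0⊕0⊕1 = 1
s4 (pos 4,5,6,7): 0⊕1⊕0⊕1 = 0
Syndrome s4…s1 = 011 → error at position 3.
Flip position 3: 1000101 → 1010101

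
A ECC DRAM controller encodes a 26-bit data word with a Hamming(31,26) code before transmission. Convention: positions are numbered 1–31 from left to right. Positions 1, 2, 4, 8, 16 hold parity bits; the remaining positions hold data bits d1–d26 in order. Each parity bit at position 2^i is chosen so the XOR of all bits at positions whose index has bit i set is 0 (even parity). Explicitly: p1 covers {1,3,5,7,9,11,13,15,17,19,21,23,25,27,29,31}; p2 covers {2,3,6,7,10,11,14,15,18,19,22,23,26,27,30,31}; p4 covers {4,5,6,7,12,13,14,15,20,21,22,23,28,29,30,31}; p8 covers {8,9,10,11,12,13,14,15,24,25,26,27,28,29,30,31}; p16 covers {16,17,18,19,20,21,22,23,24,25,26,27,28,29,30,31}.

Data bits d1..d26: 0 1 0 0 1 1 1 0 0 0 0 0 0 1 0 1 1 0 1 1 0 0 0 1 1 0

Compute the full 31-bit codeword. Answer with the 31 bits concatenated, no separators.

Place data at non-parity positions: p1 p2 0 p4 1 0 0 p8 1 1 1 0 0 0 0 p16 0 0 1 0 1 1 0 1 1 0 0 0 1 1 0
p1 (pos 1,3,5,7,9,11,13,15,17,19,21,23,25,27,29,31): XOR of data positions = 0⊕1⊕0⊕1⊕1⊕0⊕0⊕0⊕1⊕1⊕0⊕1⊕0⊕1⊕0 = 1
p2 (pos 2,3,6,7,10,11,14,15,18,19,22,23,26,27,30,31): XOR of data positions = 0⊕0⊕0⊕1⊕1⊕0⊕0⊕0⊕1⊕1⊕0⊕0⊕0⊕1⊕0 = 1
p4 (pos 4,5,6,7,12,13,14,15,20,21,22,23,28,29,30,31): XOR of data positions = 1⊕0⊕0⊕0⊕0⊕0⊕0⊕0⊕1⊕1⊕0⊕0⊕1⊕1⊕0 = 1
p8 (pos 8,9,10,11,12,13,14,15,24,25,26,27,28,29,30,31): XOR of data positions = 1⊕1⊕1⊕0⊕0⊕0⊕0⊕1⊕1⊕0⊕0⊕0⊕1⊕1⊕0 = 1
p16 (pos 16,17,18,19,20,21,22,23,24,25,26,27,28,29,30,31): XOR of data positions = 0⊕0⊕1⊕0⊕1⊕1⊕0⊕1⊕1⊕0⊕0⊕0⊕1⊕1⊕0 = 1
Codeword: 1101100111100001001011011000110

1101100111100001001011011000110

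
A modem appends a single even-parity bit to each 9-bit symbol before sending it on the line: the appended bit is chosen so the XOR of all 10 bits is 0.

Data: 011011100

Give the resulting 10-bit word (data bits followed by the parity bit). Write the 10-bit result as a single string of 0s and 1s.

XOR of the 9 data bits: 0⊕1⊕1⊕0⊕1⊕1⊕1⊕0⊕0 = 1
Parity bit = 1 (so all 10 bits XOR to 0).

0110111001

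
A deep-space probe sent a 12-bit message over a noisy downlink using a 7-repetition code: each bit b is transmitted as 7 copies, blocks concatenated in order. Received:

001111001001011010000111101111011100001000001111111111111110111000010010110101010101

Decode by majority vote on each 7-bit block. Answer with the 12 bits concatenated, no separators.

Block 1 (0011110): 4 ones → 1
Block 2 (0100101): 3 ones → 0
Block 3 (1010000): 2 ones → 0
Block 4 (1111011): 6 ones → 1
Block 5 (1101110): 5 ones → 1
Block 6 (0001000): 1 one → 0
Block 7 (0011111): 5 ones → 1
Block 8 (1111111): 7 ones → 1
Block 9 (1110111): 6 ones → 1
Block 10 (0000100): 1 one → 0
Block 11 (1011010): 4 ones → 1
Block 12 (1010101): 4 ones → 1

100110111011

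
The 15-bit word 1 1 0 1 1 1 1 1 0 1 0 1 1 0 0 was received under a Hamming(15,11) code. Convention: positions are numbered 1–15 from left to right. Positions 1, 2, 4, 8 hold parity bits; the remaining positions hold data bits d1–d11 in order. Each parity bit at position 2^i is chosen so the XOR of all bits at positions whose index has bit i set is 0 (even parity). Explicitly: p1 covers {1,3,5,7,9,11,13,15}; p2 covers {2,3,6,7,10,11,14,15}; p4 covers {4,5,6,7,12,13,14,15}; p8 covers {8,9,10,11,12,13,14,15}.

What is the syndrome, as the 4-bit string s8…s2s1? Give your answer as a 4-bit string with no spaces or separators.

0000

s1 (pos 1,3,5,7,9,11,13,15): 1⊕0⊕1⊕1⊕0⊕0⊕1⊕0 = 0
s2 (pos 2,3,6,7,10,11,14,15): 1⊕0⊕1⊕1⊕1⊕0⊕0⊕0 = 0
s4 (pos 4,5,6,7,12,13,14,15): 1⊕1⊕1⊕1⊕1⊕1⊕0⊕0 = 0
s8 (pos 8,9,10,11,12,13,14,15): 1⊕0⊕1⊕0⊕1⊕1⊕0⊕0 = 0
Syndrome s8…s1 = 0000 → no error.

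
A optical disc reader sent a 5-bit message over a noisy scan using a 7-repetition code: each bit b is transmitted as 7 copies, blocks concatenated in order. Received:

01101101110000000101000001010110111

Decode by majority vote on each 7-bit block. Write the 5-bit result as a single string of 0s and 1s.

Block 1 (0110110): 4 ones → 1
Block 2 (1110000): 3 ones → 0
Block 3 (0001010): 2 ones → 0
Block 4 (0000101): 2 ones → 0
Block 5 (0110111): 5 ones → 1

10001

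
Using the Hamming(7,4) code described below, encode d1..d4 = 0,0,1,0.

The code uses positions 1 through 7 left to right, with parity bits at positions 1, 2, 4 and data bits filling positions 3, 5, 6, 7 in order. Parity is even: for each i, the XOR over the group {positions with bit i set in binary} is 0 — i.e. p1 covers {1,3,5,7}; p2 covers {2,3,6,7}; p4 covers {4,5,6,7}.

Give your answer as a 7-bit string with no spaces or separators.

0101010

Place data at non-parity positions: p1 p2 0 p4 0 1 0
p1 (pos 1,3,5,7): XOR of data positions = 0⊕0⊕0 = 0
p2 (pos 2,3,6,7): XOR of data positions = 0⊕1⊕0 = 1
p4 (pos 4,5,6,7): XOR of data positions = 0⊕1⊕0 = 1
Codeword: 0101010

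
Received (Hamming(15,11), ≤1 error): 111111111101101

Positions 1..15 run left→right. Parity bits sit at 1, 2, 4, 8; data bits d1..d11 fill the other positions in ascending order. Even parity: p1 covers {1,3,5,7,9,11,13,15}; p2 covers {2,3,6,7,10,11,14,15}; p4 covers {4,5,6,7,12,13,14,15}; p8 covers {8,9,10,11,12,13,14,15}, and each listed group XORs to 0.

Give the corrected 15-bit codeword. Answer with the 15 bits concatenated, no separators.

111101111101101

s1 (pos 1,3,5,7,9,11,13,15): 1⊕1⊕1⊕1⊕1⊕0⊕1⊕1 = 1
s2 (pos 2,3,6,7,10,11,14,15): 1⊕1⊕1⊕1⊕1⊕0⊕0⊕1 = 0
s4 (pos 4,5,6,7,12,13,14,15): 1⊕1⊕1⊕1⊕1⊕1⊕0⊕1 = 1
s8 (pos 8,9,10,11,12,13,14,15): 1⊕1⊕1⊕0⊕1⊕1⊕0⊕1 = 0
Syndrome s8…s1 = 0101 → error at position 5.
Flip position 5: 111111111101101 → 111101111101101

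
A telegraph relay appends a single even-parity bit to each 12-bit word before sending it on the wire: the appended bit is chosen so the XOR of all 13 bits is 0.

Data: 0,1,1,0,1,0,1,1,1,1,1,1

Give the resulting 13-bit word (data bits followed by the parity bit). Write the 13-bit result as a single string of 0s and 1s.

XOR of the 12 data bits: 0⊕1⊕1⊕0⊕1⊕0⊕1⊕1⊕1⊕1⊕1⊕1 = 1
Parity bit = 1 (so all 13 bits XOR to 0).

0110101111111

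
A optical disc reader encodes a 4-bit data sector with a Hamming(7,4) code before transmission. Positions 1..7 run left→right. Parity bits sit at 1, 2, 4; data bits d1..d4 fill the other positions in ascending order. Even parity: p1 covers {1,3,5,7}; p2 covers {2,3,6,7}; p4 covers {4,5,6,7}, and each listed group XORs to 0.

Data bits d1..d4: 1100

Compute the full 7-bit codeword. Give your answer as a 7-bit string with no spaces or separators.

0111100

Place data at non-parity positions: p1 p2 1 p4 1 0 0
p1 (pos 1,3,5,7): XOR of data positions = 1⊕1⊕0 = 0
p2 (pos 2,3,6,7): XOR of data positions = 1⊕0⊕0 = 1
p4 (pos 4,5,6,7): XOR of data positions = 1⊕0⊕0 = 1
Codeword: 0111100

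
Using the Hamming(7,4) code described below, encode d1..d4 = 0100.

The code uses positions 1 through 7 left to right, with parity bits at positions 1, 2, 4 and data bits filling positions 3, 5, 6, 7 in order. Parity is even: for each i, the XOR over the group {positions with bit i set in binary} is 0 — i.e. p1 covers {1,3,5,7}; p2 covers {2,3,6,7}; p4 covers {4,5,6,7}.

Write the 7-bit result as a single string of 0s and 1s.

1001100

Place data at non-parity positions: p1 p2 0 p4 1 0 0
p1 (pos 1,3,5,7): XOR of data positions = 0⊕1⊕0 = 1
p2 (pos 2,3,6,7): XOR of data positions = 0⊕0⊕0 = 0
p4 (pos 4,5,6,7): XOR of data positions = 1⊕0⊕0 = 1
Codeword: 1001100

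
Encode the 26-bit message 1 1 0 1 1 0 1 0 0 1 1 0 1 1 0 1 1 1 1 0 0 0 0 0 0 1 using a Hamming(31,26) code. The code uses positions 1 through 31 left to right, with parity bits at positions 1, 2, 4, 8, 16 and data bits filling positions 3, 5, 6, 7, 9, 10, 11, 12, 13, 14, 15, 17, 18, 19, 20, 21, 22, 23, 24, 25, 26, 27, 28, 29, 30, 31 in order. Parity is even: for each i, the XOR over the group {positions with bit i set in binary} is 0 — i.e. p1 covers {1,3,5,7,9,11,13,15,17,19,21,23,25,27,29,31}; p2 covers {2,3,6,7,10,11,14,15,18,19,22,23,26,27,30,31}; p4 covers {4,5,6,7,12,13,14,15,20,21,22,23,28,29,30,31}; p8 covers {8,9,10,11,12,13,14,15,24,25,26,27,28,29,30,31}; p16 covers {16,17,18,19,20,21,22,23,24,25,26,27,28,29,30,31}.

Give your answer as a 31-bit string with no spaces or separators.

Place data at non-parity positions: p1 p2 1 p4 1 0 1 p8 1 0 1 0 0 1 1 p16 0 1 1 0 1 1 1 1 0 0 0 0 0 0 1
p1 (pos 1,3,5,7,9,11,13,15,17,19,21,23,25,27,29,31): XOR of data positions = 1⊕1⊕1⊕1⊕1⊕0⊕1⊕0⊕1⊕1⊕1⊕0⊕0⊕0⊕1 = 0
p2 (pos 2,3,6,7,10,11,14,15,18,19,22,23,26,27,30,31): XOR of data positions = 1⊕0⊕1⊕0⊕1⊕1⊕1⊕1⊕1⊕1⊕1⊕0⊕0⊕0⊕1 = 0
p4 (pos 4,5,6,7,12,13,14,15,20,21,22,23,28,29,30,31): XOR of data positions = 1⊕0⊕1⊕0⊕0⊕1⊕1⊕0⊕1⊕1⊕1⊕0⊕0⊕0⊕1 = 0
p8 (pos 8,9,10,11,12,13,14,15,24,25,26,27,28,29,30,31): XOR of data positions = 1⊕0⊕1⊕0⊕0⊕1⊕1⊕1⊕0⊕0⊕0⊕0⊕0⊕0⊕1 = 0
p16 (pos 16,17,18,19,20,21,22,23,24,25,26,27,28,29,30,31): XOR of data positions = 0⊕1⊕1⊕0⊕1⊕1⊕1⊕1⊕0⊕0⊕0⊕0⊕0⊕0⊕1 = 1
Codeword: 0010101010100111011011110000001

0010101010100111011011110000001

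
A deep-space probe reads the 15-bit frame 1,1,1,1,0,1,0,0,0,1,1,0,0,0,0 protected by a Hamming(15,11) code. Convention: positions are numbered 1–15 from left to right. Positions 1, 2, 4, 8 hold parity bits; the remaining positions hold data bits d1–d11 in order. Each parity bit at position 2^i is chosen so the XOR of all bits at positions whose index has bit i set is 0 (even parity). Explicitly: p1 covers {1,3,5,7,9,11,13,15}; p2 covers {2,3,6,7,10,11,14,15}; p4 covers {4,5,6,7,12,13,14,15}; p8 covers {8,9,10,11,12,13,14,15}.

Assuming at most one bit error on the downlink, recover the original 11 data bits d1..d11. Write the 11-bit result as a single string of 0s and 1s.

00100110000

s1 (pos 1,3,5,7,9,11,13,15): 1⊕1⊕0⊕0⊕0⊕1⊕0⊕0 = 1
s2 (pos 2,3,6,7,10,11,14,15): 1⊕1⊕1⊕0⊕1⊕1⊕0⊕0 = 1
s4 (pos 4,5,6,7,12,13,14,15): 1⊕0⊕1⊕0⊕0⊕0⊕0⊕0 = 0
s8 (pos 8,9,10,11,12,13,14,15): 0⊕0⊕1⊕1⊕0⊕0⊕0⊕0 = 0
Syndrome s8…s1 = 0011 → error at position 3.
Flip position 3: 111101000110000 → 110101000110000
Read data bits from positions 3,5,6,7,9,10,11,12,13,14,15: 00100110000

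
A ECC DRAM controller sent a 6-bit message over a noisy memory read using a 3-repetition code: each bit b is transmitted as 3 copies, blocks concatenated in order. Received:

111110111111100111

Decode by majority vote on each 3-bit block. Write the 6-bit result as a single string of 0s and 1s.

Block 1 (111): 3 ones → 1
Block 2 (110): 2 ones → 1
Block 3 (111): 3 ones → 1
Block 4 (111): 3 ones → 1
Block 5 (100): 1 one → 0
Block 6 (111): 3 ones → 1

111101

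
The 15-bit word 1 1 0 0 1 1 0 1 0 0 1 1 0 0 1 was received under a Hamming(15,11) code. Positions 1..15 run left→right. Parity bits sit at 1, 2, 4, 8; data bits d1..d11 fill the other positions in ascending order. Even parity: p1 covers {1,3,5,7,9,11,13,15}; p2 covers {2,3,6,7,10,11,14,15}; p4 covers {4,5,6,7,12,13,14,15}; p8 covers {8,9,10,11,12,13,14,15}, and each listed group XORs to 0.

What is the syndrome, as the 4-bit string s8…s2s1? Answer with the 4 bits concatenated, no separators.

0000

s1 (pos 1,3,5,7,9,11,13,15): 1⊕0⊕1⊕0⊕0⊕1⊕0⊕1 = 0
s2 (pos 2,3,6,7,10,11,14,15): 1⊕0⊕1⊕0⊕0⊕1⊕0⊕1 = 0
s4 (pos 4,5,6,7,12,13,14,15): 0⊕1⊕1⊕0⊕1⊕0⊕0⊕1 = 0
s8 (pos 8,9,10,11,12,13,14,15): 1⊕0⊕0⊕1⊕1⊕0⊕0⊕1 = 0
Syndrome s8…s1 = 0000 → no error.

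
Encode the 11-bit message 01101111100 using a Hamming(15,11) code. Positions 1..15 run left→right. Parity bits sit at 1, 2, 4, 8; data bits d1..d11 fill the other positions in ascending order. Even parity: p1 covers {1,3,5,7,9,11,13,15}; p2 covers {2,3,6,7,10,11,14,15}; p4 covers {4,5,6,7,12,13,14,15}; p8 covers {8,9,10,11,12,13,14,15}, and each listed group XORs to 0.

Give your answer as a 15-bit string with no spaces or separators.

Place data at non-parity positions: p1 p2 0 p4 1 1 0 p8 1 1 1 1 1 0 0
p1 (pos 1,3,5,7,9,11,13,15): XOR of data positions = 0⊕1⊕0⊕1⊕1⊕1⊕0 = 0
p2 (pos 2,3,6,7,10,11,14,15): XOR of data positions = 0⊕1⊕0⊕1⊕1⊕0⊕0 = 1
p4 (pos 4,5,6,7,12,13,14,15): XOR of data positions = 1⊕1⊕0⊕1⊕1⊕0⊕0 = 0
p8 (pos 8,9,10,11,12,13,14,15): XOR of data positions = 1⊕1⊕1⊕1⊕1⊕0⊕0 = 1
Codeword: 010011011111100

010011011111100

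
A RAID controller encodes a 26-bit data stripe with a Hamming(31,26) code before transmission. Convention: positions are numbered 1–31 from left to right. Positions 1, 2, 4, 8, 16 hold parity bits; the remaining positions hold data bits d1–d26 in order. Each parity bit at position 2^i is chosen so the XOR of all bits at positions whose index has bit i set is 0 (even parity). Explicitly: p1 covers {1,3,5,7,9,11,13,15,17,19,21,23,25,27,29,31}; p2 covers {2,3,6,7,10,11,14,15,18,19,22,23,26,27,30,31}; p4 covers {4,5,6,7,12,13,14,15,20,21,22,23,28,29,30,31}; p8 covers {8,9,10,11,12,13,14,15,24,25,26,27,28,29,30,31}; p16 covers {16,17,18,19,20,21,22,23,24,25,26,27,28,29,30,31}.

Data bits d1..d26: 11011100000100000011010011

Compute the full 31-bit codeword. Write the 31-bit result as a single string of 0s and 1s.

Place data at non-parity positions: p1 p2 1 p4 1 0 1 p8 1 1 0 0 0 0 0 p16 1 0 0 0 0 0 0 1 1 0 1 0 0 1 1
p1 (pos 1,3,5,7,9,11,13,15,17,19,21,23,25,27,29,31): XOR of data positions = 1⊕1⊕1⊕1⊕0⊕0⊕0⊕1⊕0⊕0⊕0⊕1⊕1⊕0⊕1 = 0
p2 (pos 2,3,6,7,10,11,14,15,18,19,22,23,26,27,30,31): XOR of data positions = 1⊕0⊕1⊕1⊕0⊕0⊕0⊕0⊕0⊕0⊕0⊕0⊕1⊕1⊕1 = 0
p4 (pos 4,5,6,7,12,13,14,15,20,21,22,23,28,29,30,31): XOR of data positions = 1⊕0⊕1⊕0⊕0⊕0⊕0⊕0⊕0⊕0⊕0⊕0⊕0⊕1⊕1 = 0
p8 (pos 8,9,10,11,12,13,14,15,24,25,26,27,28,29,30,31): XOR of data positions = 1⊕1⊕0⊕0⊕0⊕0⊕0⊕1⊕1⊕0⊕1⊕0⊕0⊕1⊕1 = 1
p16 (pos 16,17,18,19,20,21,22,23,24,25,26,27,28,29,30,31): XOR of data positions = 1⊕0⊕0⊕0⊕0⊕0⊕0⊕1⊕1⊕0⊕1⊕0⊕0⊕1⊕1 = 0
Codeword: 0010101111000000100000011010011

0010101111000000100000011010011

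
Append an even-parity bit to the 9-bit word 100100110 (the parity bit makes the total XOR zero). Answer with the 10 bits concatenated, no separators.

1001001100

XOR of the 9 data bits: 1⊕0⊕0⊕1⊕0⊕0⊕1⊕1⊕0 = 0
Parity bit = 0 (so all 10 bits XOR to 0).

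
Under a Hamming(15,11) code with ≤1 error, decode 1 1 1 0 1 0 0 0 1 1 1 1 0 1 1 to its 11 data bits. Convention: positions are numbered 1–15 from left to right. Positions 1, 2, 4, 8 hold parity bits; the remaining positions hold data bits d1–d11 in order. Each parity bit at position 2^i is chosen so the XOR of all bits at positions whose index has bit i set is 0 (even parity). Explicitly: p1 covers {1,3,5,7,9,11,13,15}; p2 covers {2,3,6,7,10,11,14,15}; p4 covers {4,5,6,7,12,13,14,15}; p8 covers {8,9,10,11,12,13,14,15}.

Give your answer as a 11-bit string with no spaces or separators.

s1 (pos 1,3,5,7,9,11,13,15): 1⊕1⊕1⊕0⊕1⊕1⊕0⊕1 = 0
s2 (pos 2,3,6,7,10,11,14,15): 1⊕1⊕0⊕0⊕1⊕1⊕1⊕1 = 0
s4 (pos 4,5,6,7,12,13,14,15): 0⊕1⊕0⊕0⊕1⊕0⊕1⊕1 = 0
s8 (pos 8,9,10,11,12,13,14,15): 0⊕1⊕1⊕1⊕1⊕0⊕1⊕1 = 0
Syndrome s8…s1 = 0000 → no error.
Read data bits from positions 3,5,6,7,9,10,11,12,13,14,15: 11001111011

11001111011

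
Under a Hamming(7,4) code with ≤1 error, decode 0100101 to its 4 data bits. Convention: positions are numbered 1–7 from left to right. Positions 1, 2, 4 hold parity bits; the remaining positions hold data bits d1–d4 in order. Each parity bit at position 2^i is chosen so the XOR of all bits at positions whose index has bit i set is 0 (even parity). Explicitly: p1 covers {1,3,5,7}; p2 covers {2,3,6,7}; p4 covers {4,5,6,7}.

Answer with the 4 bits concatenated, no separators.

s1 (pos 1,3,5,7): 0⊕0⊕1⊕1 = 0
s2 (pos 2,3,6,7): 1⊕0⊕0⊕1 = 0
s4 (pos 4,5,6,7): 0⊕1⊕0⊕1 = 0
Syndrome s4…s1 = 000 → no error.
Read data bits from positions 3,5,6,7: 0101

0101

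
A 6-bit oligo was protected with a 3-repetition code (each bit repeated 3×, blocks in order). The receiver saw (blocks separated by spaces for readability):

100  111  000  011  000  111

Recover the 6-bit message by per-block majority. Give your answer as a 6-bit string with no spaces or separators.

010101

Block 1 (100): 1 one → 0
Block 2 (111): 3 ones → 1
Block 3 (000): 0 ones → 0
Block 4 (011): 2 ones → 1
Block 5 (000): 0 ones → 0
Block 6 (111): 3 ones → 1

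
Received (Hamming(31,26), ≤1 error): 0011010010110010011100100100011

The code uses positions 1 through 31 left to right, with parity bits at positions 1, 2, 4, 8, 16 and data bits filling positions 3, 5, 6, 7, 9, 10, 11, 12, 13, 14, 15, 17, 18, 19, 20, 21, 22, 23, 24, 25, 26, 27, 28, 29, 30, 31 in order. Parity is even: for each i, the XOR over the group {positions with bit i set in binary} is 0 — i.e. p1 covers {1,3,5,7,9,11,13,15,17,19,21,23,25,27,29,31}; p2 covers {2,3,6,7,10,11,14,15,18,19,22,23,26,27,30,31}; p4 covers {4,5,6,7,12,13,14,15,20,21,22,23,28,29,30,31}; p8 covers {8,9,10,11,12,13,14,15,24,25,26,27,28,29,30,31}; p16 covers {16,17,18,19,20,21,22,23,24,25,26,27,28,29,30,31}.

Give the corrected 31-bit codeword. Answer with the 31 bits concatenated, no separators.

0011010010110010011100101100011

s1 (pos 1,3,5,7,9,11,13,15,17,19,21,23,25,27,29,31): 0⊕1⊕0⊕0⊕1⊕1⊕0⊕1⊕0⊕1⊕0⊕1⊕0⊕0⊕0⊕1 = 1
s2 (pos 2,3,6,7,10,11,14,15,18,19,22,23,26,27,30,31): 0⊕1⊕1⊕0⊕0⊕1⊕0⊕1⊕1⊕1⊕0⊕1⊕1⊕0⊕1⊕1 = 0
s4 (pos 4,5,6,7,12,13,14,15,20,21,22,23,28,29,30,31): 1⊕0⊕1⊕0⊕1⊕0⊕0⊕1⊕1⊕0⊕0⊕1⊕0⊕0⊕1⊕1 = 0
s8 (pos 8,9,10,11,12,13,14,15,24,25,26,27,28,29,30,31): 0⊕1⊕0⊕1⊕1⊕0⊕0⊕1⊕0⊕0⊕1⊕0⊕0⊕0⊕1⊕1 = 1
s16 (pos 16,17,18,19,20,21,22,23,24,25,26,27,28,29,30,31): 0⊕0⊕1⊕1⊕1⊕0⊕0⊕1⊕0⊕0⊕1⊕0⊕0⊕0⊕1⊕1 = 1
Syndrome s16…s1 = 11001 → error at position 25.
Flip position 25: 0011010010110010011100100100011 → 0011010010110010011100101100011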